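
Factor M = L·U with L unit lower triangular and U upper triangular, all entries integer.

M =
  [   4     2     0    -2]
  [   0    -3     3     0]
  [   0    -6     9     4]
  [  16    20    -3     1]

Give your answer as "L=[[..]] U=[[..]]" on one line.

L=[[1,0,0,0],[0,1,0,0],[0,2,1,0],[4,-4,3,1]] U=[[4,2,0,-2],[0,-3,3,0],[0,0,3,4],[0,0,0,-3]]

  R1 -= 0·R0 → [0,-3,3,0]
  R2 -= 0·R0 → [0,-6,9,4]
  R3 -= 4·R0 → [0,12,-3,9]
  R2 -= 2·R1 → [0,0,3,4]
  R3 -= -4·R1 → [0,0,9,9]
  R3 -= 3·R2 → [0,0,0,-3]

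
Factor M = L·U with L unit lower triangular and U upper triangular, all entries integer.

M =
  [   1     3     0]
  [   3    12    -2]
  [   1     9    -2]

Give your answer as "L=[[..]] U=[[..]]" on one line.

L=[[1,0,0],[3,1,0],[1,2,1]] U=[[1,3,0],[0,3,-2],[0,0,2]]

  r1 -= 3·r0 → [0,3,-2]
  r2 -= 1·r0 → [0,6,-2]
  r2 -= 2·r1 → [0,0,2]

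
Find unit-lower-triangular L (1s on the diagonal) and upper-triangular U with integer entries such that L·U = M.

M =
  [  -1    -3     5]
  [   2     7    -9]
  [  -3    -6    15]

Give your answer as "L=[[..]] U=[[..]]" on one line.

  R1 -= -2·R0 → [0,1,1]
  R2 -= 3·R0 → [0,3,0]
  R2 -= 3·R1 → [0,0,-3]

L=[[1,0,0],[-2,1,0],[3,3,1]] U=[[-1,-3,5],[0,1,1],[0,0,-3]]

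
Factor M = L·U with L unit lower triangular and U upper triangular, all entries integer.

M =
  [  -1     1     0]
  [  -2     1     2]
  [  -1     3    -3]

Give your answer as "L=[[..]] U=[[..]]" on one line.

L=[[1,0,0],[2,1,0],[1,-2,1]] U=[[-1,1,0],[0,-1,2],[0,0,1]]

  R1 -= 2·R0 → [0,-1,2]
  R2 -= 1·R0 → [0,2,-3]
  R2 -= -2·R1 → [0,0,1]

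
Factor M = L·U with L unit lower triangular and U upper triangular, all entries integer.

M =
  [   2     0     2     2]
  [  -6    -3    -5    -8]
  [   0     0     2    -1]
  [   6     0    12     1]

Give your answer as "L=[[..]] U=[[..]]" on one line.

  r1 -= -3·r0 → [0,-3,1,-2]
  r2 -= 0·r0 → [0,0,2,-1]
  r3 -= 3·r0 → [0,0,6,-5]
  r2 -= 0·r1 → [0,0,2,-1]
  r3 -= 0·r1 → [0,0,6,-5]
  r3 -= 3·r2 → [0,0,0,-2]

L=[[1,0,0,0],[-3,1,0,0],[0,0,1,0],[3,0,3,1]] U=[[2,0,2,2],[0,-3,1,-2],[0,0,2,-1],[0,0,0,-2]]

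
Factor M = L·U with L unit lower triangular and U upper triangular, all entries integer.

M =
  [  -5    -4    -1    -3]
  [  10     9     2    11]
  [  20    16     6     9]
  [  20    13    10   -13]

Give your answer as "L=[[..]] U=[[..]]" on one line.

L=[[1,0,0,0],[-2,1,0,0],[-4,0,1,0],[-4,-3,3,1]] U=[[-5,-4,-1,-3],[0,1,0,5],[0,0,2,-3],[0,0,0,-1]]

  R1 -= -2·R0 → [0,1,0,5]
  R2 -= -4·R0 → [0,0,2,-3]
  R3 -= -4·R0 → [0,-3,6,-25]
  R2 -= 0·R1 → [0,0,2,-3]
  R3 -= -3·R1 → [0,0,6,-10]
  R3 -= 3·R2 → [0,0,0,-1]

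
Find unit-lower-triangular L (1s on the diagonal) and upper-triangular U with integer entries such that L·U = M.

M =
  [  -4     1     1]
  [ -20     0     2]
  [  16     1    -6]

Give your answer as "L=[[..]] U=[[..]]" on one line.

  R1 -= 5·R0 → [0,-5,-3]
  R2 -= -4·R0 → [0,5,-2]
  R2 -= -1·R1 → [0,0,-5]

L=[[1,0,0],[5,1,0],[-4,-1,1]] U=[[-4,1,1],[0,-5,-3],[0,0,-5]]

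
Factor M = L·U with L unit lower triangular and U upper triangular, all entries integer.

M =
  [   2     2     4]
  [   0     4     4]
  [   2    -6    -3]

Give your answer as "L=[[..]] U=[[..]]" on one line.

L=[[1,0,0],[0,1,0],[1,-2,1]] U=[[2,2,4],[0,4,4],[0,0,1]]

  R1 -= 0·R0 → [0,4,4]
  R2 -= 1·R0 → [0,-8,-7]
  R2 -= -2·R1 → [0,0,1]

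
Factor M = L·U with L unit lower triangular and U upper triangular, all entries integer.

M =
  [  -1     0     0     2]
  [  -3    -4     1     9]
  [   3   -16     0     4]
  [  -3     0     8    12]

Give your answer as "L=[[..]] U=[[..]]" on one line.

L=[[1,0,0,0],[3,1,0,0],[-3,4,1,0],[3,0,-2,1]] U=[[-1,0,0,2],[0,-4,1,3],[0,0,-4,-2],[0,0,0,2]]

  row1 -= 3·row0 → [0,-4,1,3]
  row2 -= -3·row0 → [0,-16,0,10]
  row3 -= 3·row0 → [0,0,8,6]
  row2 -= 4·row1 → [0,0,-4,-2]
  row3 -= 0·row1 → [0,0,8,6]
  row3 -= -2·row2 → [0,0,0,2]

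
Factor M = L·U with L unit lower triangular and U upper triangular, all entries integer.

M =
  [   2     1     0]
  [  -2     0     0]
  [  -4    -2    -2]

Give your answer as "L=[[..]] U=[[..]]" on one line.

  r1 -= -1·r0 → [0,1,0]
  r2 -= -2·r0 → [0,0,-2]
  r2 -= 0·r1 → [0,0,-2]

L=[[1,0,0],[-1,1,0],[-2,0,1]] U=[[2,1,0],[0,1,0],[0,0,-2]]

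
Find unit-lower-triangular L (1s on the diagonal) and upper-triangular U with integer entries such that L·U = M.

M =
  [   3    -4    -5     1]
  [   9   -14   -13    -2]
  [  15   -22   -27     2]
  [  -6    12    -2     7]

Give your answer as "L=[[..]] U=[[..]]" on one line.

L=[[1,0,0,0],[3,1,0,0],[5,1,1,0],[-2,-2,2,1]] U=[[3,-4,-5,1],[0,-2,2,-5],[0,0,-4,2],[0,0,0,-5]]

  r1 -= 3·r0 → [0,-2,2,-5]
  r2 -= 5·r0 → [0,-2,-2,-3]
  r3 -= -2·r0 → [0,4,-12,9]
  r2 -= 1·r1 → [0,0,-4,2]
  r3 -= -2·r1 → [0,0,-8,-1]
  r3 -= 2·r2 → [0,0,0,-5]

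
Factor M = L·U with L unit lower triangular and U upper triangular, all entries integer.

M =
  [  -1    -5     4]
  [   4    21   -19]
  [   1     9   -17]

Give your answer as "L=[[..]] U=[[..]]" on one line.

L=[[1,0,0],[-4,1,0],[-1,4,1]] U=[[-1,-5,4],[0,1,-3],[0,0,-1]]

  r1 -= -4·r0 → [0,1,-3]
  r2 -= -1·r0 → [0,4,-13]
  r2 -= 4·r1 → [0,0,-1]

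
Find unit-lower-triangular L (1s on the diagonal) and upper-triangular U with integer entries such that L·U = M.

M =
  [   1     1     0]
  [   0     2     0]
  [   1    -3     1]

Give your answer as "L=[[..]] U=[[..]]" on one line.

  r1 -= 0·r0 → [0,2,0]
  r2 -= 1·r0 → [0,-4,1]
  r2 -= -2·r1 → [0,0,1]

L=[[1,0,0],[0,1,0],[1,-2,1]] U=[[1,1,0],[0,2,0],[0,0,1]]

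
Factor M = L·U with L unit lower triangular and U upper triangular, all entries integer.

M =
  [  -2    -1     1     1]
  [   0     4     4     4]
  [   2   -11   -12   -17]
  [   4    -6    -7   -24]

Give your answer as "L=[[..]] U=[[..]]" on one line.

  r1 -= 0·r0 → [0,4,4,4]
  r2 -= -1·r0 → [0,-12,-11,-16]
  r3 -= -2·r0 → [0,-8,-5,-22]
  r2 -= -3·r1 → [0,0,1,-4]
  r3 -= -2·r1 → [0,0,3,-14]
  r3 -= 3·r2 → [0,0,0,-2]

L=[[1,0,0,0],[0,1,0,0],[-1,-3,1,0],[-2,-2,3,1]] U=[[-2,-1,1,1],[0,4,4,4],[0,0,1,-4],[0,0,0,-2]]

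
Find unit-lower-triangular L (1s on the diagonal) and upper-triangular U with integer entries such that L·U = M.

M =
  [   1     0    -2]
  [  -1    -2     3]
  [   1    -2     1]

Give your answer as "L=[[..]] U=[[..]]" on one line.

  row1 -= -1·row0 → [0,-2,1]
  row2 -= 1·row0 → [0,-2,3]
  row2 -= 1·row1 → [0,0,2]

L=[[1,0,0],[-1,1,0],[1,1,1]] U=[[1,0,-2],[0,-2,1],[0,0,2]]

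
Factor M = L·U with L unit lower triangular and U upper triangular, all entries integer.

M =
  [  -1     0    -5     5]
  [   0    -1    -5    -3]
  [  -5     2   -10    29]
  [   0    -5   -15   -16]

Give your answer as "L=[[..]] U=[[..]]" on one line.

  r1 -= 0·r0 → [0,-1,-5,-3]
  r2 -= 5·r0 → [0,2,15,4]
  r3 -= 0·r0 → [0,-5,-15,-16]
  r2 -= -2·r1 → [0,0,5,-2]
  r3 -= 5·r1 → [0,0,10,-1]
  r3 -= 2·r2 → [0,0,0,3]

L=[[1,0,0,0],[0,1,0,0],[5,-2,1,0],[0,5,2,1]] U=[[-1,0,-5,5],[0,-1,-5,-3],[0,0,5,-2],[0,0,0,3]]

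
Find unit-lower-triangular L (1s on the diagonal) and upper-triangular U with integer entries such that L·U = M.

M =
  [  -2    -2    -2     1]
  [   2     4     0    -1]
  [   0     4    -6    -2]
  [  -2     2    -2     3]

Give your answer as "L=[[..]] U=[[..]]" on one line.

  R1 -= -1·R0 → [0,2,-2,0]
  R2 -= 0·R0 → [0,4,-6,-2]
  R3 -= 1·R0 → [0,4,0,2]
  R2 -= 2·R1 → [0,0,-2,-2]
  R3 -= 2·R1 → [0,0,4,2]
  R3 -= -2·R2 → [0,0,0,-2]

L=[[1,0,0,0],[-1,1,0,0],[0,2,1,0],[1,2,-2,1]] U=[[-2,-2,-2,1],[0,2,-2,0],[0,0,-2,-2],[0,0,0,-2]]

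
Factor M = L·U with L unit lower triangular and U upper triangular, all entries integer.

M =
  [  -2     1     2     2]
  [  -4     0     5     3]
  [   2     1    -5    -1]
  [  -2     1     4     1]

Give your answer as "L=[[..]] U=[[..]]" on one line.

  r1 -= 2·r0 → [0,-2,1,-1]
  r2 -= -1·r0 → [0,2,-3,1]
  r3 -= 1·r0 → [0,0,2,-1]
  r2 -= -1·r1 → [0,0,-2,0]
  r3 -= 0·r1 → [0,0,2,-1]
  r3 -= -1·r2 → [0,0,0,-1]

L=[[1,0,0,0],[2,1,0,0],[-1,-1,1,0],[1,0,-1,1]] U=[[-2,1,2,2],[0,-2,1,-1],[0,0,-2,0],[0,0,0,-1]]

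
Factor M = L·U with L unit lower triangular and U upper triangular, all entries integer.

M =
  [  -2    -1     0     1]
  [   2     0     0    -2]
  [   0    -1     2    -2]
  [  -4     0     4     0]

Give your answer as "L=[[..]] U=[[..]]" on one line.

L=[[1,0,0,0],[-1,1,0,0],[0,1,1,0],[2,-2,2,1]] U=[[-2,-1,0,1],[0,-1,0,-1],[0,0,2,-1],[0,0,0,-2]]

  R1 -= -1·R0 → [0,-1,0,-1]
  R2 -= 0·R0 → [0,-1,2,-2]
  R3 -= 2·R0 → [0,2,4,-2]
  R2 -= 1·R1 → [0,0,2,-1]
  R3 -= -2·R1 → [0,0,4,-4]
  R3 -= 2·R2 → [0,0,0,-2]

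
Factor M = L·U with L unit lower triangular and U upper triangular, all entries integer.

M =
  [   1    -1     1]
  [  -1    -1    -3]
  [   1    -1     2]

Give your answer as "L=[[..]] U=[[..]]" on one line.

L=[[1,0,0],[-1,1,0],[1,0,1]] U=[[1,-1,1],[0,-2,-2],[0,0,1]]

  row1 -= -1·row0 → [0,-2,-2]
  row2 -= 1·row0 → [0,0,1]
  row2 -= 0·row1 → [0,0,1]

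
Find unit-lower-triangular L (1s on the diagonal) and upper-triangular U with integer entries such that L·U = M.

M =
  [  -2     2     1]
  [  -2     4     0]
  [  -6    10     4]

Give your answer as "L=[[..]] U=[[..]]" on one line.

L=[[1,0,0],[1,1,0],[3,2,1]] U=[[-2,2,1],[0,2,-1],[0,0,3]]

  R1 -= 1·R0 → [0,2,-1]
  R2 -= 3·R0 → [0,4,1]
  R2 -= 2·R1 → [0,0,3]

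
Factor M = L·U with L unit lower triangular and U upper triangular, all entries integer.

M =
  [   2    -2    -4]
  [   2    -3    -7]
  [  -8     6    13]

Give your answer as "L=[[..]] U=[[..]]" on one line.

L=[[1,0,0],[1,1,0],[-4,2,1]] U=[[2,-2,-4],[0,-1,-3],[0,0,3]]

  row1 -= 1·row0 → [0,-1,-3]
  row2 -= -4·row0 → [0,-2,-3]
  row2 -= 2·row1 → [0,0,3]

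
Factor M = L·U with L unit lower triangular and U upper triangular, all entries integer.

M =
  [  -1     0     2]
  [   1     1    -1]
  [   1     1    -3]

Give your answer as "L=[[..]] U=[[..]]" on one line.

  row1 -= -1·row0 → [0,1,1]
  row2 -= -1·row0 → [0,1,-1]
  row2 -= 1·row1 → [0,0,-2]

L=[[1,0,0],[-1,1,0],[-1,1,1]] U=[[-1,0,2],[0,1,1],[0,0,-2]]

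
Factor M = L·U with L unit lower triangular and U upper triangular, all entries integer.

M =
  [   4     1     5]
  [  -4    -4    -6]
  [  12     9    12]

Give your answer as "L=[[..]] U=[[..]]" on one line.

  R1 -= -1·R0 → [0,-3,-1]
  R2 -= 3·R0 → [0,6,-3]
  R2 -= -2·R1 → [0,0,-5]

L=[[1,0,0],[-1,1,0],[3,-2,1]] U=[[4,1,5],[0,-3,-1],[0,0,-5]]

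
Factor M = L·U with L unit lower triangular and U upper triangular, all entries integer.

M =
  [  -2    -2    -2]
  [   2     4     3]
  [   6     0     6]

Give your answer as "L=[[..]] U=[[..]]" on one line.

  r1 -= -1·r0 → [0,2,1]
  r2 -= -3·r0 → [0,-6,0]
  r2 -= -3·r1 → [0,0,3]

L=[[1,0,0],[-1,1,0],[-3,-3,1]] U=[[-2,-2,-2],[0,2,1],[0,0,3]]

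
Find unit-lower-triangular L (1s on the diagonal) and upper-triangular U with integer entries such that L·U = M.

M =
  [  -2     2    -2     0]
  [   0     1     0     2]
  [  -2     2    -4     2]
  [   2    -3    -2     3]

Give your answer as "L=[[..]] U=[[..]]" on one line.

  R1 -= 0·R0 → [0,1,0,2]
  R2 -= 1·R0 → [0,0,-2,2]
  R3 -= -1·R0 → [0,-1,-4,3]
  R2 -= 0·R1 → [0,0,-2,2]
  R3 -= -1·R1 → [0,0,-4,5]
  R3 -= 2·R2 → [0,0,0,1]

L=[[1,0,0,0],[0,1,0,0],[1,0,1,0],[-1,-1,2,1]] U=[[-2,2,-2,0],[0,1,0,2],[0,0,-2,2],[0,0,0,1]]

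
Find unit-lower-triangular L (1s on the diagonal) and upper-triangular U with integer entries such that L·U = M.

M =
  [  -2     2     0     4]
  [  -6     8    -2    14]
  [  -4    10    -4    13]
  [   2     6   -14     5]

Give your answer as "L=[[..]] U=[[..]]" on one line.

  r1 -= 3·r0 → [0,2,-2,2]
  r2 -= 2·r0 → [0,6,-4,5]
  r3 -= -1·r0 → [0,8,-14,9]
  r2 -= 3·r1 → [0,0,2,-1]
  r3 -= 4·r1 → [0,0,-6,1]
  r3 -= -3·r2 → [0,0,0,-2]

L=[[1,0,0,0],[3,1,0,0],[2,3,1,0],[-1,4,-3,1]] U=[[-2,2,0,4],[0,2,-2,2],[0,0,2,-1],[0,0,0,-2]]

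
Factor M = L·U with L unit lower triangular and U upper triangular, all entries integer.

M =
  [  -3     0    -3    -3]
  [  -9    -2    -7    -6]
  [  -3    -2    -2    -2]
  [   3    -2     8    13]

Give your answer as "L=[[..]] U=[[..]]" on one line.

L=[[1,0,0,0],[3,1,0,0],[1,1,1,0],[-1,1,-3,1]] U=[[-3,0,-3,-3],[0,-2,2,3],[0,0,-1,-2],[0,0,0,1]]

  R1 -= 3·R0 → [0,-2,2,3]
  R2 -= 1·R0 → [0,-2,1,1]
  R3 -= -1·R0 → [0,-2,5,10]
  R2 -= 1·R1 → [0,0,-1,-2]
  R3 -= 1·R1 → [0,0,3,7]
  R3 -= -3·R2 → [0,0,0,1]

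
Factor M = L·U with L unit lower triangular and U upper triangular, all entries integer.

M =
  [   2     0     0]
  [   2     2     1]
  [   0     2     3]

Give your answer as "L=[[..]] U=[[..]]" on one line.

  r1 -= 1·r0 → [0,2,1]
  r2 -= 0·r0 → [0,2,3]
  r2 -= 1·r1 → [0,0,2]

L=[[1,0,0],[1,1,0],[0,1,1]] U=[[2,0,0],[0,2,1],[0,0,2]]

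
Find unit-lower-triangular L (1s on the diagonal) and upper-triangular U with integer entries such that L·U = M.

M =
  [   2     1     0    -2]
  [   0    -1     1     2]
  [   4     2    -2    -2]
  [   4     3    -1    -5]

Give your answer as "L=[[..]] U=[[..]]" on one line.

  row1 -= 0·row0 → [0,-1,1,2]
  row2 -= 2·row0 → [0,0,-2,2]
  row3 -= 2·row0 → [0,1,-1,-1]
  row2 -= 0·row1 → [0,0,-2,2]
  row3 -= -1·row1 → [0,0,0,1]
  row3 -= 0·row2 → [0,0,0,1]

L=[[1,0,0,0],[0,1,0,0],[2,0,1,0],[2,-1,0,1]] U=[[2,1,0,-2],[0,-1,1,2],[0,0,-2,2],[0,0,0,1]]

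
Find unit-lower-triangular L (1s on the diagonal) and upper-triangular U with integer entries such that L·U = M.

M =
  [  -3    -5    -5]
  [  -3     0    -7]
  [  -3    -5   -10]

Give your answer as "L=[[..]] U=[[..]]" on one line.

  R1 -= 1·R0 → [0,5,-2]
  R2 -= 1·R0 → [0,0,-5]
  R2 -= 0·R1 → [0,0,-5]

L=[[1,0,0],[1,1,0],[1,0,1]] U=[[-3,-5,-5],[0,5,-2],[0,0,-5]]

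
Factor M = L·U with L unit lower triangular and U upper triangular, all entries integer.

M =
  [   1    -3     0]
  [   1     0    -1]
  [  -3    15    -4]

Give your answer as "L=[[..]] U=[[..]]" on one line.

L=[[1,0,0],[1,1,0],[-3,2,1]] U=[[1,-3,0],[0,3,-1],[0,0,-2]]

  row1 -= 1·row0 → [0,3,-1]
  row2 -= -3·row0 → [0,6,-4]
  row2 -= 2·row1 → [0,0,-2]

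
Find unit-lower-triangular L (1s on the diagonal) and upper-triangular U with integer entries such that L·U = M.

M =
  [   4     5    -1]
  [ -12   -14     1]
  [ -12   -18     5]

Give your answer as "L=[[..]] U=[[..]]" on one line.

  r1 -= -3·r0 → [0,1,-2]
  r2 -= -3·r0 → [0,-3,2]
  r2 -= -3·r1 → [0,0,-4]

L=[[1,0,0],[-3,1,0],[-3,-3,1]] U=[[4,5,-1],[0,1,-2],[0,0,-4]]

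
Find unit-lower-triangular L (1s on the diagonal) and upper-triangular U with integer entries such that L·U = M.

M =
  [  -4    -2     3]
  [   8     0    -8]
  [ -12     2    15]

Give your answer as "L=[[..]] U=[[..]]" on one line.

L=[[1,0,0],[-2,1,0],[3,-2,1]] U=[[-4,-2,3],[0,-4,-2],[0,0,2]]

  R1 -= -2·R0 → [0,-4,-2]
  R2 -= 3·R0 → [0,8,6]
  R2 -= -2·R1 → [0,0,2]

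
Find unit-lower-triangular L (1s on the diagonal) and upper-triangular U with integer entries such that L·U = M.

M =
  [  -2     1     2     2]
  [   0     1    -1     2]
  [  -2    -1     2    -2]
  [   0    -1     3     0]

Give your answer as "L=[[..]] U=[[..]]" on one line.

  row1 -= 0·row0 → [0,1,-1,2]
  row2 -= 1·row0 → [0,-2,0,-4]
  row3 -= 0·row0 → [0,-1,3,0]
  row2 -= -2·row1 → [0,0,-2,0]
  row3 -= -1·row1 → [0,0,2,2]
  row3 -= -1·row2 → [0,0,0,2]

L=[[1,0,0,0],[0,1,0,0],[1,-2,1,0],[0,-1,-1,1]] U=[[-2,1,2,2],[0,1,-1,2],[0,0,-2,0],[0,0,0,2]]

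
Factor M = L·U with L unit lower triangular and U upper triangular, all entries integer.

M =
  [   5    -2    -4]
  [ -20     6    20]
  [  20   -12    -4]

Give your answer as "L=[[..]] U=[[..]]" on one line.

  row1 -= -4·row0 → [0,-2,4]
  row2 -= 4·row0 → [0,-4,12]
  row2 -= 2·row1 → [0,0,4]

L=[[1,0,0],[-4,1,0],[4,2,1]] U=[[5,-2,-4],[0,-2,4],[0,0,4]]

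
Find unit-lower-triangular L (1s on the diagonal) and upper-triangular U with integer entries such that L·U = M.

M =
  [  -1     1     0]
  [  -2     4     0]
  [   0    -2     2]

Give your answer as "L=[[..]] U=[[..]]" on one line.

  row1 -= 2·row0 → [0,2,0]
  row2 -= 0·row0 → [0,-2,2]
  row2 -= -1·row1 → [0,0,2]

L=[[1,0,0],[2,1,0],[0,-1,1]] U=[[-1,1,0],[0,2,0],[0,0,2]]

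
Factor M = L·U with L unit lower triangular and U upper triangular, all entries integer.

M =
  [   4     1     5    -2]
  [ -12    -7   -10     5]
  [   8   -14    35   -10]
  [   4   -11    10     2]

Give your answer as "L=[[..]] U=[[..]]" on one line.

  R1 -= -3·R0 → [0,-4,5,-1]
  R2 -= 2·R0 → [0,-16,25,-6]
  R3 -= 1·R0 → [0,-12,5,4]
  R2 -= 4·R1 → [0,0,5,-2]
  R3 -= 3·R1 → [0,0,-10,7]
  R3 -= -2·R2 → [0,0,0,3]

L=[[1,0,0,0],[-3,1,0,0],[2,4,1,0],[1,3,-2,1]] U=[[4,1,5,-2],[0,-4,5,-1],[0,0,5,-2],[0,0,0,3]]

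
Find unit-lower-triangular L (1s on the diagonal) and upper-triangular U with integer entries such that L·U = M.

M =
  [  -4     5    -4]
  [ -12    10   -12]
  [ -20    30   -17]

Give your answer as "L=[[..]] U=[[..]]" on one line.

L=[[1,0,0],[3,1,0],[5,-1,1]] U=[[-4,5,-4],[0,-5,0],[0,0,3]]

  row1 -= 3·row0 → [0,-5,0]
  row2 -= 5·row0 → [0,5,3]
  row2 -= -1·row1 → [0,0,3]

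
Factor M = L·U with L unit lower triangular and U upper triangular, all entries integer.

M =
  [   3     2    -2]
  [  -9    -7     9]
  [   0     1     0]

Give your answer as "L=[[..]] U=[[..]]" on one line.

  row1 -= -3·row0 → [0,-1,3]
  row2 -= 0·row0 → [0,1,0]
  row2 -= -1·row1 → [0,0,3]

L=[[1,0,0],[-3,1,0],[0,-1,1]] U=[[3,2,-2],[0,-1,3],[0,0,3]]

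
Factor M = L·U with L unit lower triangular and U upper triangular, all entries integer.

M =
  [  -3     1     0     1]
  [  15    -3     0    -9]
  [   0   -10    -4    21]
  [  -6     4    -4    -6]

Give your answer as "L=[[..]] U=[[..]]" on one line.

L=[[1,0,0,0],[-5,1,0,0],[0,-5,1,0],[2,1,1,1]] U=[[-3,1,0,1],[0,2,0,-4],[0,0,-4,1],[0,0,0,-5]]

  row1 -= -5·row0 → [0,2,0,-4]
  row2 -= 0·row0 → [0,-10,-4,21]
  row3 -= 2·row0 → [0,2,-4,-8]
  row2 -= -5·row1 → [0,0,-4,1]
  row3 -= 1·row1 → [0,0,-4,-4]
  row3 -= 1·row2 → [0,0,0,-5]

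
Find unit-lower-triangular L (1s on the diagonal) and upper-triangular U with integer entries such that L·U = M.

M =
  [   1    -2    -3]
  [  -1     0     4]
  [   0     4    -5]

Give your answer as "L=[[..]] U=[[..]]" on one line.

L=[[1,0,0],[-1,1,0],[0,-2,1]] U=[[1,-2,-3],[0,-2,1],[0,0,-3]]

  R1 -= -1·R0 → [0,-2,1]
  R2 -= 0·R0 → [0,4,-5]
  R2 -= -2·R1 → [0,0,-3]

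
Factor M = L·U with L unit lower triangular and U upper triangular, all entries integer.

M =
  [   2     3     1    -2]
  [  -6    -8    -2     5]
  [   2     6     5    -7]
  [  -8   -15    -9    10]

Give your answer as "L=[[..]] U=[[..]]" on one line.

L=[[1,0,0,0],[-3,1,0,0],[1,3,1,0],[-4,-3,-2,1]] U=[[2,3,1,-2],[0,1,1,-1],[0,0,1,-2],[0,0,0,-5]]

  row1 -= -3·row0 → [0,1,1,-1]
  row2 -= 1·row0 → [0,3,4,-5]
  row3 -= -4·row0 → [0,-3,-5,2]
  row2 -= 3·row1 → [0,0,1,-2]
  row3 -= -3·row1 → [0,0,-2,-1]
  row3 -= -2·row2 → [0,0,0,-5]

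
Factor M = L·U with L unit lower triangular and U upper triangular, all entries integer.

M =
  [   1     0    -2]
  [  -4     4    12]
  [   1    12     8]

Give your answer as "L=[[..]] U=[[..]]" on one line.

L=[[1,0,0],[-4,1,0],[1,3,1]] U=[[1,0,-2],[0,4,4],[0,0,-2]]

  row1 -= -4·row0 → [0,4,4]
  row2 -= 1·row0 → [0,12,10]
  row2 -= 3·row1 → [0,0,-2]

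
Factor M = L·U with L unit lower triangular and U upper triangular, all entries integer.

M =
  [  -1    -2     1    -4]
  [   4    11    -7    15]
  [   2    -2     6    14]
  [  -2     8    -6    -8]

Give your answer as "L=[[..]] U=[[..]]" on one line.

  row1 -= -4·row0 → [0,3,-3,-1]
  row2 -= -2·row0 → [0,-6,8,6]
  row3 -= 2·row0 → [0,12,-8,0]
  row2 -= -2·row1 → [0,0,2,4]
  row3 -= 4·row1 → [0,0,4,4]
  row3 -= 2·row2 → [0,0,0,-4]

L=[[1,0,0,0],[-4,1,0,0],[-2,-2,1,0],[2,4,2,1]] U=[[-1,-2,1,-4],[0,3,-3,-1],[0,0,2,4],[0,0,0,-4]]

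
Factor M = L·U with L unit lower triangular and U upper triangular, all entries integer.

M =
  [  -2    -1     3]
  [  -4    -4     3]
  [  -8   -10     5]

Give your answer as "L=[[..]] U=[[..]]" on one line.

  row1 -= 2·row0 → [0,-2,-3]
  row2 -= 4·row0 → [0,-6,-7]
  row2 -= 3·row1 → [0,0,2]

L=[[1,0,0],[2,1,0],[4,3,1]] U=[[-2,-1,3],[0,-2,-3],[0,0,2]]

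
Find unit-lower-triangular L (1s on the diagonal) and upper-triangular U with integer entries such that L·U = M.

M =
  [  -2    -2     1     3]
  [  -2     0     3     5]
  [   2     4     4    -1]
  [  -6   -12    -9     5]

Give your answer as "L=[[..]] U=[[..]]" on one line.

L=[[1,0,0,0],[1,1,0,0],[-1,1,1,0],[3,-3,-2,1]] U=[[-2,-2,1,3],[0,2,2,2],[0,0,3,0],[0,0,0,2]]

  R1 -= 1·R0 → [0,2,2,2]
  R2 -= -1·R0 → [0,2,5,2]
  R3 -= 3·R0 → [0,-6,-12,-4]
  R2 -= 1·R1 → [0,0,3,0]
  R3 -= -3·R1 → [0,0,-6,2]
  R3 -= -2·R2 → [0,0,0,2]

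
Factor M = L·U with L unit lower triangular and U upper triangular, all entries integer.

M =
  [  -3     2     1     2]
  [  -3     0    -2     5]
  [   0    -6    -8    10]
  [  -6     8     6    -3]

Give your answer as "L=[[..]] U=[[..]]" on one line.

L=[[1,0,0,0],[1,1,0,0],[0,3,1,0],[2,-2,-2,1]] U=[[-3,2,1,2],[0,-2,-3,3],[0,0,1,1],[0,0,0,1]]

  R1 -= 1·R0 → [0,-2,-3,3]
  R2 -= 0·R0 → [0,-6,-8,10]
  R3 -= 2·R0 → [0,4,4,-7]
  R2 -= 3·R1 → [0,0,1,1]
  R3 -= -2·R1 → [0,0,-2,-1]
  R3 -= -2·R2 → [0,0,0,1]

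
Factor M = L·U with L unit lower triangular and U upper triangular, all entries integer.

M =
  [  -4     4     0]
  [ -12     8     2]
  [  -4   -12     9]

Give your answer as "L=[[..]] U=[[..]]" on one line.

  R1 -= 3·R0 → [0,-4,2]
  R2 -= 1·R0 → [0,-16,9]
  R2 -= 4·R1 → [0,0,1]

L=[[1,0,0],[3,1,0],[1,4,1]] U=[[-4,4,0],[0,-4,2],[0,0,1]]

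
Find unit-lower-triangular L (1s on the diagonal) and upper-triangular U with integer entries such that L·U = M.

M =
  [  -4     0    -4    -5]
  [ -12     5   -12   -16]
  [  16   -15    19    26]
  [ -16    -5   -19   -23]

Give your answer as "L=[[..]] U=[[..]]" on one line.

  R1 -= 3·R0 → [0,5,0,-1]
  R2 -= -4·R0 → [0,-15,3,6]
  R3 -= 4·R0 → [0,-5,-3,-3]
  R2 -= -3·R1 → [0,0,3,3]
  R3 -= -1·R1 → [0,0,-3,-4]
  R3 -= -1·R2 → [0,0,0,-1]

L=[[1,0,0,0],[3,1,0,0],[-4,-3,1,0],[4,-1,-1,1]] U=[[-4,0,-4,-5],[0,5,0,-1],[0,0,3,3],[0,0,0,-1]]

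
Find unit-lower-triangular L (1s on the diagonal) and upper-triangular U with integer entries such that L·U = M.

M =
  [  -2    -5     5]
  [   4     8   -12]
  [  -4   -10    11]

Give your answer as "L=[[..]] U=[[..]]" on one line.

  r1 -= -2·r0 → [0,-2,-2]
  r2 -= 2·r0 → [0,0,1]
  r2 -= 0·r1 → [0,0,1]

L=[[1,0,0],[-2,1,0],[2,0,1]] U=[[-2,-5,5],[0,-2,-2],[0,0,1]]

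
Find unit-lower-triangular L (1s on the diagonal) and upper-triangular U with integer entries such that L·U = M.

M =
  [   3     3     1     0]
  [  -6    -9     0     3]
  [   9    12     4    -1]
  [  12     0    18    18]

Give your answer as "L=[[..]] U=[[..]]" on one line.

  r1 -= -2·r0 → [0,-3,2,3]
  r2 -= 3·r0 → [0,3,1,-1]
  r3 -= 4·r0 → [0,-12,14,18]
  r2 -= -1·r1 → [0,0,3,2]
  r3 -= 4·r1 → [0,0,6,6]
  r3 -= 2·r2 → [0,0,0,2]

L=[[1,0,0,0],[-2,1,0,0],[3,-1,1,0],[4,4,2,1]] U=[[3,3,1,0],[0,-3,2,3],[0,0,3,2],[0,0,0,2]]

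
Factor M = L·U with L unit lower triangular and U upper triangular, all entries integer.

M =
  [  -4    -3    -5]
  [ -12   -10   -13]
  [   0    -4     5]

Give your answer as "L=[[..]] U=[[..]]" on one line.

  row1 -= 3·row0 → [0,-1,2]
  row2 -= 0·row0 → [0,-4,5]
  row2 -= 4·row1 → [0,0,-3]

L=[[1,0,0],[3,1,0],[0,4,1]] U=[[-4,-3,-5],[0,-1,2],[0,0,-3]]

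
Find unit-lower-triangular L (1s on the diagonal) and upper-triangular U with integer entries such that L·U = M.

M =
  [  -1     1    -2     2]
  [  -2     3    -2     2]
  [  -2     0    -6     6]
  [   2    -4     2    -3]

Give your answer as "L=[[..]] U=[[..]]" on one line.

L=[[1,0,0,0],[2,1,0,0],[2,-2,1,0],[-2,-2,1,1]] U=[[-1,1,-2,2],[0,1,2,-2],[0,0,2,-2],[0,0,0,-1]]

  R1 -= 2·R0 → [0,1,2,-2]
  R2 -= 2·R0 → [0,-2,-2,2]
  R3 -= -2·R0 → [0,-2,-2,1]
  R2 -= -2·R1 → [0,0,2,-2]
  R3 -= -2·R1 → [0,0,2,-3]
  R3 -= 1·R2 → [0,0,0,-1]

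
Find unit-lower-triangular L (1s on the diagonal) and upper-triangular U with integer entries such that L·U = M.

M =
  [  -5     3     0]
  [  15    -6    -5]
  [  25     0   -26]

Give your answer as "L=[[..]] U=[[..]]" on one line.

  r1 -= -3·r0 → [0,3,-5]
  r2 -= -5·r0 → [0,15,-26]
  r2 -= 5·r1 → [0,0,-1]

L=[[1,0,0],[-3,1,0],[-5,5,1]] U=[[-5,3,0],[0,3,-5],[0,0,-1]]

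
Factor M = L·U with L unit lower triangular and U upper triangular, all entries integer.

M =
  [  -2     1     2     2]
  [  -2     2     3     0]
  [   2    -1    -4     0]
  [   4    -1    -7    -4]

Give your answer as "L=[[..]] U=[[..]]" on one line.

L=[[1,0,0,0],[1,1,0,0],[-1,0,1,0],[-2,1,2,1]] U=[[-2,1,2,2],[0,1,1,-2],[0,0,-2,2],[0,0,0,-2]]

  row1 -= 1·row0 → [0,1,1,-2]
  row2 -= -1·row0 → [0,0,-2,2]
  row3 -= -2·row0 → [0,1,-3,0]
  row2 -= 0·row1 → [0,0,-2,2]
  row3 -= 1·row1 → [0,0,-4,2]
  row3 -= 2·row2 → [0,0,0,-2]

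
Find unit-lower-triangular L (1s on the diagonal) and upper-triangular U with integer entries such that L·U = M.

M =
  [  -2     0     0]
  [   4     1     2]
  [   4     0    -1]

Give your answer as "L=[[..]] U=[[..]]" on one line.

  R1 -= -2·R0 → [0,1,2]
  R2 -= -2·R0 → [0,0,-1]
  R2 -= 0·R1 → [0,0,-1]

L=[[1,0,0],[-2,1,0],[-2,0,1]] U=[[-2,0,0],[0,1,2],[0,0,-1]]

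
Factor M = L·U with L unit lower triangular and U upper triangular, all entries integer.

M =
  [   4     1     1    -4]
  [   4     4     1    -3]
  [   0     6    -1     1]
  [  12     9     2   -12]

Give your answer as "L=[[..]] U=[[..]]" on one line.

  row1 -= 1·row0 → [0,3,0,1]
  row2 -= 0·row0 → [0,6,-1,1]
  row3 -= 3·row0 → [0,6,-1,0]
  row2 -= 2·row1 → [0,0,-1,-1]
  row3 -= 2·row1 → [0,0,-1,-2]
  row3 -= 1·row2 → [0,0,0,-1]

L=[[1,0,0,0],[1,1,0,0],[0,2,1,0],[3,2,1,1]] U=[[4,1,1,-4],[0,3,0,1],[0,0,-1,-1],[0,0,0,-1]]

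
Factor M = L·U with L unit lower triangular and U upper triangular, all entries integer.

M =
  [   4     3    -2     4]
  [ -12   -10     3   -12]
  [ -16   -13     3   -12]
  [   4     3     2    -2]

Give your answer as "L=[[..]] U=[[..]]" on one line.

L=[[1,0,0,0],[-3,1,0,0],[-4,1,1,0],[1,0,-2,1]] U=[[4,3,-2,4],[0,-1,-3,0],[0,0,-2,4],[0,0,0,2]]

  r1 -= -3·r0 → [0,-1,-3,0]
  r2 -= -4·r0 → [0,-1,-5,4]
  r3 -= 1·r0 → [0,0,4,-6]
  r2 -= 1·r1 → [0,0,-2,4]
  r3 -= 0·r1 → [0,0,4,-6]
  r3 -= -2·r2 → [0,0,0,2]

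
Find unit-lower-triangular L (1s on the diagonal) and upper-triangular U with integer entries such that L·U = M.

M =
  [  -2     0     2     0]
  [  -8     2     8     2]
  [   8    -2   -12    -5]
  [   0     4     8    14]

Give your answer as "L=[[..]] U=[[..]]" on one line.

  r1 -= 4·r0 → [0,2,0,2]
  r2 -= -4·r0 → [0,-2,-4,-5]
  r3 -= 0·r0 → [0,4,8,14]
  r2 -= -1·r1 → [0,0,-4,-3]
  r3 -= 2·r1 → [0,0,8,10]
  r3 -= -2·r2 → [0,0,0,4]

L=[[1,0,0,0],[4,1,0,0],[-4,-1,1,0],[0,2,-2,1]] U=[[-2,0,2,0],[0,2,0,2],[0,0,-4,-3],[0,0,0,4]]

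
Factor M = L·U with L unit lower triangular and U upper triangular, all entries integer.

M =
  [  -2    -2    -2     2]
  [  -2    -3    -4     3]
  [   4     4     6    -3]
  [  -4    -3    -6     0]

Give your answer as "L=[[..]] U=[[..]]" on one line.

  r1 -= 1·r0 → [0,-1,-2,1]
  r2 -= -2·r0 → [0,0,2,1]
  r3 -= 2·r0 → [0,1,-2,-4]
  r2 -= 0·r1 → [0,0,2,1]
  r3 -= -1·r1 → [0,0,-4,-3]
  r3 -= -2·r2 → [0,0,0,-1]

L=[[1,0,0,0],[1,1,0,0],[-2,0,1,0],[2,-1,-2,1]] U=[[-2,-2,-2,2],[0,-1,-2,1],[0,0,2,1],[0,0,0,-1]]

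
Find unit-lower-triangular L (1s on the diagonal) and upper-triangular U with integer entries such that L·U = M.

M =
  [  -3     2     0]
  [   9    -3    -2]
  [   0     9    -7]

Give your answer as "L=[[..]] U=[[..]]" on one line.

  row1 -= -3·row0 → [0,3,-2]
  row2 -= 0·row0 → [0,9,-7]
  row2 -= 3·row1 → [0,0,-1]

L=[[1,0,0],[-3,1,0],[0,3,1]] U=[[-3,2,0],[0,3,-2],[0,0,-1]]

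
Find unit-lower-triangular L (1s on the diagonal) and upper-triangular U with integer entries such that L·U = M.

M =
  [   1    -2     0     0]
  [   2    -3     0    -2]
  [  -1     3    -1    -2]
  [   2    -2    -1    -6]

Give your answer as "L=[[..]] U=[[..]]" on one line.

L=[[1,0,0,0],[2,1,0,0],[-1,1,1,0],[2,2,1,1]] U=[[1,-2,0,0],[0,1,0,-2],[0,0,-1,0],[0,0,0,-2]]

  r1 -= 2·r0 → [0,1,0,-2]
  r2 -= -1·r0 → [0,1,-1,-2]
  r3 -= 2·r0 → [0,2,-1,-6]
  r2 -= 1·r1 → [0,0,-1,0]
  r3 -= 2·r1 → [0,0,-1,-2]
  r3 -= 1·r2 → [0,0,0,-2]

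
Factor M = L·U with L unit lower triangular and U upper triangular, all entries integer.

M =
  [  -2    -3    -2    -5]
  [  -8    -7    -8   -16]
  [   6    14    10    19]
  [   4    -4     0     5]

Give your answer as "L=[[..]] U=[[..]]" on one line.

  r1 -= 4·r0 → [0,5,0,4]
  r2 -= -3·r0 → [0,5,4,4]
  r3 -= -2·r0 → [0,-10,-4,-5]
  r2 -= 1·r1 → [0,0,4,0]
  r3 -= -2·r1 → [0,0,-4,3]
  r3 -= -1·r2 → [0,0,0,3]

L=[[1,0,0,0],[4,1,0,0],[-3,1,1,0],[-2,-2,-1,1]] U=[[-2,-3,-2,-5],[0,5,0,4],[0,0,4,0],[0,0,0,3]]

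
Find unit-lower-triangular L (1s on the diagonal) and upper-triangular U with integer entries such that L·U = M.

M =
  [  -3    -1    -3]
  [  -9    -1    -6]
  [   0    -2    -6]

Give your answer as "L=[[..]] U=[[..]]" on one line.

  R1 -= 3·R0 → [0,2,3]
  R2 -= 0·R0 → [0,-2,-6]
  R2 -= -1·R1 → [0,0,-3]

L=[[1,0,0],[3,1,0],[0,-1,1]] U=[[-3,-1,-3],[0,2,3],[0,0,-3]]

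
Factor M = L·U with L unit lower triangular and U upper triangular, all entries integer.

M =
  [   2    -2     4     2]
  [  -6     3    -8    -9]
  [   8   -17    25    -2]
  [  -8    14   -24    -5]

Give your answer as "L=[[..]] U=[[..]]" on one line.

  r1 -= -3·r0 → [0,-3,4,-3]
  r2 -= 4·r0 → [0,-9,9,-10]
  r3 -= -4·r0 → [0,6,-8,3]
  r2 -= 3·r1 → [0,0,-3,-1]
  r3 -= -2·r1 → [0,0,0,-3]
  r3 -= 0·r2 → [0,0,0,-3]

L=[[1,0,0,0],[-3,1,0,0],[4,3,1,0],[-4,-2,0,1]] U=[[2,-2,4,2],[0,-3,4,-3],[0,0,-3,-1],[0,0,0,-3]]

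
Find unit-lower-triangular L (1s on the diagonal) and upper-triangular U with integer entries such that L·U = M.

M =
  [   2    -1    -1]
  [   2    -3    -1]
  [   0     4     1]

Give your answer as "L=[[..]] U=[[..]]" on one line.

L=[[1,0,0],[1,1,0],[0,-2,1]] U=[[2,-1,-1],[0,-2,0],[0,0,1]]

  row1 -= 1·row0 → [0,-2,0]
  row2 -= 0·row0 → [0,4,1]
  row2 -= -2·row1 → [0,0,1]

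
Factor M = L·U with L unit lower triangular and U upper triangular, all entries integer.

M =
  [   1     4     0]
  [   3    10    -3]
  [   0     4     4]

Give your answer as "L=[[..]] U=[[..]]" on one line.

  r1 -= 3·r0 → [0,-2,-3]
  r2 -= 0·r0 → [0,4,4]
  r2 -= -2·r1 → [0,0,-2]

L=[[1,0,0],[3,1,0],[0,-2,1]] U=[[1,4,0],[0,-2,-3],[0,0,-2]]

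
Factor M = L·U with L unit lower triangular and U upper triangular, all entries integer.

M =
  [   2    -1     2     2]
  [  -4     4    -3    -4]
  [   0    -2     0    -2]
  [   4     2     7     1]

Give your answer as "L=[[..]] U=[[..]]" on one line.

  r1 -= -2·r0 → [0,2,1,0]
  r2 -= 0·r0 → [0,-2,0,-2]
  r3 -= 2·r0 → [0,4,3,-3]
  r2 -= -1·r1 → [0,0,1,-2]
  r3 -= 2·r1 → [0,0,1,-3]
  r3 -= 1·r2 → [0,0,0,-1]

L=[[1,0,0,0],[-2,1,0,0],[0,-1,1,0],[2,2,1,1]] U=[[2,-1,2,2],[0,2,1,0],[0,0,1,-2],[0,0,0,-1]]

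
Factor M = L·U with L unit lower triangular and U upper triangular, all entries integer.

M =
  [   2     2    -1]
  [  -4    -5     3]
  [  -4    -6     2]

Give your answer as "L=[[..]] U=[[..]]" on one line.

  row1 -= -2·row0 → [0,-1,1]
  row2 -= -2·row0 → [0,-2,0]
  row2 -= 2·row1 → [0,0,-2]

L=[[1,0,0],[-2,1,0],[-2,2,1]] U=[[2,2,-1],[0,-1,1],[0,0,-2]]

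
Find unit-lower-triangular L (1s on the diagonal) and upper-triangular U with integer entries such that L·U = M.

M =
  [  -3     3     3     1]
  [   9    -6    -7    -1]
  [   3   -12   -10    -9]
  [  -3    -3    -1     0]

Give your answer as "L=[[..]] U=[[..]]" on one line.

  R1 -= -3·R0 → [0,3,2,2]
  R2 -= -1·R0 → [0,-9,-7,-8]
  R3 -= 1·R0 → [0,-6,-4,-1]
  R2 -= -3·R1 → [0,0,-1,-2]
  R3 -= -2·R1 → [0,0,0,3]
  R3 -= 0·R2 → [0,0,0,3]

L=[[1,0,0,0],[-3,1,0,0],[-1,-3,1,0],[1,-2,0,1]] U=[[-3,3,3,1],[0,3,2,2],[0,0,-1,-2],[0,0,0,3]]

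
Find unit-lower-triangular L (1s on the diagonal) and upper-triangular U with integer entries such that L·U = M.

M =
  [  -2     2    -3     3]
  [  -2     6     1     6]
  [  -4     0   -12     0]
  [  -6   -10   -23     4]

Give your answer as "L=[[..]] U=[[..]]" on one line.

L=[[1,0,0,0],[1,1,0,0],[2,-1,1,0],[3,-4,-1,1]] U=[[-2,2,-3,3],[0,4,4,3],[0,0,-2,-3],[0,0,0,4]]

  row1 -= 1·row0 → [0,4,4,3]
  row2 -= 2·row0 → [0,-4,-6,-6]
  row3 -= 3·row0 → [0,-16,-14,-5]
  row2 -= -1·row1 → [0,0,-2,-3]
  row3 -= -4·row1 → [0,0,2,7]
  row3 -= -1·row2 → [0,0,0,4]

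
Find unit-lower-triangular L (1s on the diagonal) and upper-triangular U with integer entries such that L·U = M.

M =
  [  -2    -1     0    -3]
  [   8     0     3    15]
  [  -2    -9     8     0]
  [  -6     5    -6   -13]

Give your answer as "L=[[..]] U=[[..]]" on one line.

  R1 -= -4·R0 → [0,-4,3,3]
  R2 -= 1·R0 → [0,-8,8,3]
  R3 -= 3·R0 → [0,8,-6,-4]
  R2 -= 2·R1 → [0,0,2,-3]
  R3 -= -2·R1 → [0,0,0,2]
  R3 -= 0·R2 → [0,0,0,2]

L=[[1,0,0,0],[-4,1,0,0],[1,2,1,0],[3,-2,0,1]] U=[[-2,-1,0,-3],[0,-4,3,3],[0,0,2,-3],[0,0,0,2]]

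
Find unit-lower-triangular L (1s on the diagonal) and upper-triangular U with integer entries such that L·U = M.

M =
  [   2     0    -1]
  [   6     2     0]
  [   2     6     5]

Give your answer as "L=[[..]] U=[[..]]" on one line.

  row1 -= 3·row0 → [0,2,3]
  row2 -= 1·row0 → [0,6,6]
  row2 -= 3·row1 → [0,0,-3]

L=[[1,0,0],[3,1,0],[1,3,1]] U=[[2,0,-1],[0,2,3],[0,0,-3]]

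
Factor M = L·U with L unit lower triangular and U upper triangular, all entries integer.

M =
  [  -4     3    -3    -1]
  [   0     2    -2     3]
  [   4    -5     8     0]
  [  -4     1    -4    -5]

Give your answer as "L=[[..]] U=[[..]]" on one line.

  row1 -= 0·row0 → [0,2,-2,3]
  row2 -= -1·row0 → [0,-2,5,-1]
  row3 -= 1·row0 → [0,-2,-1,-4]
  row2 -= -1·row1 → [0,0,3,2]
  row3 -= -1·row1 → [0,0,-3,-1]
  row3 -= -1·row2 → [0,0,0,1]

L=[[1,0,0,0],[0,1,0,0],[-1,-1,1,0],[1,-1,-1,1]] U=[[-4,3,-3,-1],[0,2,-2,3],[0,0,3,2],[0,0,0,1]]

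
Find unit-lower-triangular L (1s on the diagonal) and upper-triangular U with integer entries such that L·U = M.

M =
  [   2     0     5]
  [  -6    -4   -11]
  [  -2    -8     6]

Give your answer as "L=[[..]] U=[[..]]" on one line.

L=[[1,0,0],[-3,1,0],[-1,2,1]] U=[[2,0,5],[0,-4,4],[0,0,3]]

  R1 -= -3·R0 → [0,-4,4]
  R2 -= -1·R0 → [0,-8,11]
  R2 -= 2·R1 → [0,0,3]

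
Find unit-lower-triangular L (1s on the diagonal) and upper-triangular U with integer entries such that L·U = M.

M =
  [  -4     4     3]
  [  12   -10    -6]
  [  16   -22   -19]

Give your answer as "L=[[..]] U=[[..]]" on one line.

  R1 -= -3·R0 → [0,2,3]
  R2 -= -4·R0 → [0,-6,-7]
  R2 -= -3·R1 → [0,0,2]

L=[[1,0,0],[-3,1,0],[-4,-3,1]] U=[[-4,4,3],[0,2,3],[0,0,2]]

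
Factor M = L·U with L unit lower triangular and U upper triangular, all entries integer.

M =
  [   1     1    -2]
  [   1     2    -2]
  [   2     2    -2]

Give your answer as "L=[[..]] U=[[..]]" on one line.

L=[[1,0,0],[1,1,0],[2,0,1]] U=[[1,1,-2],[0,1,0],[0,0,2]]

  R1 -= 1·R0 → [0,1,0]
  R2 -= 2·R0 → [0,0,2]
  R2 -= 0·R1 → [0,0,2]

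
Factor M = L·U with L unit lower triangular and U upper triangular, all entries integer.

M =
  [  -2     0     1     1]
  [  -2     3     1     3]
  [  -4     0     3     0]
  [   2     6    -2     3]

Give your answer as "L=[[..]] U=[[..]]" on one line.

  R1 -= 1·R0 → [0,3,0,2]
  R2 -= 2·R0 → [0,0,1,-2]
  R3 -= -1·R0 → [0,6,-1,4]
  R2 -= 0·R1 → [0,0,1,-2]
  R3 -= 2·R1 → [0,0,-1,0]
  R3 -= -1·R2 → [0,0,0,-2]

L=[[1,0,0,0],[1,1,0,0],[2,0,1,0],[-1,2,-1,1]] U=[[-2,0,1,1],[0,3,0,2],[0,0,1,-2],[0,0,0,-2]]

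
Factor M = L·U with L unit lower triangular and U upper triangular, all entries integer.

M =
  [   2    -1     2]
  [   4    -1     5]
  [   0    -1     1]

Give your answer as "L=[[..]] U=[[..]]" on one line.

  row1 -= 2·row0 → [0,1,1]
  row2 -= 0·row0 → [0,-1,1]
  row2 -= -1·row1 → [0,0,2]

L=[[1,0,0],[2,1,0],[0,-1,1]] U=[[2,-1,2],[0,1,1],[0,0,2]]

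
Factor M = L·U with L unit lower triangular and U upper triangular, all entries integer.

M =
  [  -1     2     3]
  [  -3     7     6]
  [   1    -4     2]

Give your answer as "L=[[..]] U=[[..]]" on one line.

  R1 -= 3·R0 → [0,1,-3]
  R2 -= -1·R0 → [0,-2,5]
  R2 -= -2·R1 → [0,0,-1]

L=[[1,0,0],[3,1,0],[-1,-2,1]] U=[[-1,2,3],[0,1,-3],[0,0,-1]]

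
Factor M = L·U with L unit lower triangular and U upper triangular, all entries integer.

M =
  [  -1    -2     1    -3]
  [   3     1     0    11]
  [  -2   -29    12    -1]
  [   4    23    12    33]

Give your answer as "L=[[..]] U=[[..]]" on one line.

L=[[1,0,0,0],[-3,1,0,0],[2,5,1,0],[-4,-3,-5,1]] U=[[-1,-2,1,-3],[0,-5,3,2],[0,0,-5,-5],[0,0,0,2]]

  row1 -= -3·row0 → [0,-5,3,2]
  row2 -= 2·row0 → [0,-25,10,5]
  row3 -= -4·row0 → [0,15,16,21]
  row2 -= 5·row1 → [0,0,-5,-5]
  row3 -= -3·row1 → [0,0,25,27]
  row3 -= -5·row2 → [0,0,0,2]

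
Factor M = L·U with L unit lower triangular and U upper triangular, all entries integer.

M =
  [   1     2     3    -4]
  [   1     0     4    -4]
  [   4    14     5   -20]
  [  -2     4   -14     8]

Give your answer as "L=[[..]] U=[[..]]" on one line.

L=[[1,0,0,0],[1,1,0,0],[4,-3,1,0],[-2,-4,1,1]] U=[[1,2,3,-4],[0,-2,1,0],[0,0,-4,-4],[0,0,0,4]]

  R1 -= 1·R0 → [0,-2,1,0]
  R2 -= 4·R0 → [0,6,-7,-4]
  R3 -= -2·R0 → [0,8,-8,0]
  R2 -= -3·R1 → [0,0,-4,-4]
  R3 -= -4·R1 → [0,0,-4,0]
  R3 -= 1·R2 → [0,0,0,4]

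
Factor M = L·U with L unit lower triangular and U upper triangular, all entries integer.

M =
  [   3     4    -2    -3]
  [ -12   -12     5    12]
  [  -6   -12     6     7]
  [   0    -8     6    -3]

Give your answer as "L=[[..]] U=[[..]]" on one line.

L=[[1,0,0,0],[-4,1,0,0],[-2,-1,1,0],[0,-2,0,1]] U=[[3,4,-2,-3],[0,4,-3,0],[0,0,-1,1],[0,0,0,-3]]

  r1 -= -4·r0 → [0,4,-3,0]
  r2 -= -2·r0 → [0,-4,2,1]
  r3 -= 0·r0 → [0,-8,6,-3]
  r2 -= -1·r1 → [0,0,-1,1]
  r3 -= -2·r1 → [0,0,0,-3]
  r3 -= 0·r2 → [0,0,0,-3]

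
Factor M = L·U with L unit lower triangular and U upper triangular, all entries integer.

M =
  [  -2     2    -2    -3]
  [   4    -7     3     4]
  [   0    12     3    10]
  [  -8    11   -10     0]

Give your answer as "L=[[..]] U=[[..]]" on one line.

L=[[1,0,0,0],[-2,1,0,0],[0,-4,1,0],[4,-1,3,1]] U=[[-2,2,-2,-3],[0,-3,-1,-2],[0,0,-1,2],[0,0,0,4]]

  R1 -= -2·R0 → [0,-3,-1,-2]
  R2 -= 0·R0 → [0,12,3,10]
  R3 -= 4·R0 → [0,3,-2,12]
  R2 -= -4·R1 → [0,0,-1,2]
  R3 -= -1·R1 → [0,0,-3,10]
  R3 -= 3·R2 → [0,0,0,4]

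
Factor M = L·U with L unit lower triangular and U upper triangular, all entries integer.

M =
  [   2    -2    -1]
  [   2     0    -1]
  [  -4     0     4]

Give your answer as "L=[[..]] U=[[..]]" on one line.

  row1 -= 1·row0 → [0,2,0]
  row2 -= -2·row0 → [0,-4,2]
  row2 -= -2·row1 → [0,0,2]

L=[[1,0,0],[1,1,0],[-2,-2,1]] U=[[2,-2,-1],[0,2,0],[0,0,2]]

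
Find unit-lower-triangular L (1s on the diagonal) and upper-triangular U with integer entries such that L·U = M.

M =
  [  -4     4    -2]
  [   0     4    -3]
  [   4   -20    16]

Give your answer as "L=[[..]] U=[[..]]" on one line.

  row1 -= 0·row0 → [0,4,-3]
  row2 -= -1·row0 → [0,-16,14]
  row2 -= -4·row1 → [0,0,2]

L=[[1,0,0],[0,1,0],[-1,-4,1]] U=[[-4,4,-2],[0,4,-3],[0,0,2]]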